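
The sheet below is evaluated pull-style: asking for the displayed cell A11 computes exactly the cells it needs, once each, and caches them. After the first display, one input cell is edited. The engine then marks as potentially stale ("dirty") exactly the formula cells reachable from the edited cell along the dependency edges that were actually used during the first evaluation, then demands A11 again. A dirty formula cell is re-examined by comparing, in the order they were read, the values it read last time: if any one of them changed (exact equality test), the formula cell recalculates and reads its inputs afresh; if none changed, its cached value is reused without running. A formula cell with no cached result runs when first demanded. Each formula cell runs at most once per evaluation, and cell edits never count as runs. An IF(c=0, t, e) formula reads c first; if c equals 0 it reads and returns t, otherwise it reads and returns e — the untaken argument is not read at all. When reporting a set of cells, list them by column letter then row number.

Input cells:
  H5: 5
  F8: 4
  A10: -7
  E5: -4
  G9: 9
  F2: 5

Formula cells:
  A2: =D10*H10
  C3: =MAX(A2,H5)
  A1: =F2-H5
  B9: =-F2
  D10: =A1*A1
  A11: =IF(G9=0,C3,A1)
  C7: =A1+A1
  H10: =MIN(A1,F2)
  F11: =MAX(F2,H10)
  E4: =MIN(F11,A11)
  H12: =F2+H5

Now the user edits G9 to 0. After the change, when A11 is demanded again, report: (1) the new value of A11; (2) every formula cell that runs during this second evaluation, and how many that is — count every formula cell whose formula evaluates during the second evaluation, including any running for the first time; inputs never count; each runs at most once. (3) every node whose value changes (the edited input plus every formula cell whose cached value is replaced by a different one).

Demanding A11 again yields 5.
5 formula cells run: A2, A11, C3, D10, H10.
The nodes whose values change: A11, G9.
Note the branch switch — A2, C3, D10, H10 had no cache and run now for the first time.

First demand of the output computes:
  A1 = 5 - 5 = 0
  A11 = IF(G9=0: G9=9 -> else branch A1) = 0

After the edit, cleaning proceeds:
  D10: had never run; runs now, result 0.
  H10: had never run; runs now, result 0.
  A2: had never run; runs now, result 0.
  C3: had never run; runs now, result 5.
  A11: a read changed (G9 9->0) — executes, giving 5.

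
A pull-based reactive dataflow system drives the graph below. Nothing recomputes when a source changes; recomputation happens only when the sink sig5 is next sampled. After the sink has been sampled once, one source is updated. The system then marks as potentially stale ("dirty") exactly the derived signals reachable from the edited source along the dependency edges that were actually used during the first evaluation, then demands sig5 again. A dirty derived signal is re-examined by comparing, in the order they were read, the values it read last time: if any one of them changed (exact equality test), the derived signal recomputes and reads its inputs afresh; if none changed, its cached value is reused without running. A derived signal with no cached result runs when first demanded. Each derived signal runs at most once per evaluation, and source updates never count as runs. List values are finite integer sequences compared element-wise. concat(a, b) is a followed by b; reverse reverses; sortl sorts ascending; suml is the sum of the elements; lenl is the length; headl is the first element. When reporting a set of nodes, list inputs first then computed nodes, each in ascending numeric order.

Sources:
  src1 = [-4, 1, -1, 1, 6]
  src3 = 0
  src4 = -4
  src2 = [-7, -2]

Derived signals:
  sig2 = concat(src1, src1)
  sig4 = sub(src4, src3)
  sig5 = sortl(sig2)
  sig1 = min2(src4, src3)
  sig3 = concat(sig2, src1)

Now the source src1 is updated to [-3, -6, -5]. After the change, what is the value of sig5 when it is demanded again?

New value of sig5: [-6, -6, -5, -5, -3, -3].

First evaluation (everything demanded from the output):
  sig2 = concat([-4, 1, -1, 1, 6], [-4, 1, -1, 1, 6]) = [-4, 1, -1, 1, 6, -4, 1, -1, 1, 6]
  sig5 = sortl([-4, 1, -1, 1, 6, -4, 1, -1, 1, 6]) = [-4, -4, -1, -1, 1, 1, 1, 1, 6, 6]

Propagation after the edit:
  sig2: runs — src1 [-4, 1, -1, 1, 6]->[-3, -6, -5]; src1 [-4, 1, -1, 1, 6]->[-3, -6, -5]; result [-3, -6, -5, -3, -6, -5].
  sig5: runs — sig2 [-4, 1, -1, 1, 6, -4, 1, -1, 1, 6]->[-3, -6, -5, -3, -6, -5]; result [-6, -6, -5, -5, -3, -3].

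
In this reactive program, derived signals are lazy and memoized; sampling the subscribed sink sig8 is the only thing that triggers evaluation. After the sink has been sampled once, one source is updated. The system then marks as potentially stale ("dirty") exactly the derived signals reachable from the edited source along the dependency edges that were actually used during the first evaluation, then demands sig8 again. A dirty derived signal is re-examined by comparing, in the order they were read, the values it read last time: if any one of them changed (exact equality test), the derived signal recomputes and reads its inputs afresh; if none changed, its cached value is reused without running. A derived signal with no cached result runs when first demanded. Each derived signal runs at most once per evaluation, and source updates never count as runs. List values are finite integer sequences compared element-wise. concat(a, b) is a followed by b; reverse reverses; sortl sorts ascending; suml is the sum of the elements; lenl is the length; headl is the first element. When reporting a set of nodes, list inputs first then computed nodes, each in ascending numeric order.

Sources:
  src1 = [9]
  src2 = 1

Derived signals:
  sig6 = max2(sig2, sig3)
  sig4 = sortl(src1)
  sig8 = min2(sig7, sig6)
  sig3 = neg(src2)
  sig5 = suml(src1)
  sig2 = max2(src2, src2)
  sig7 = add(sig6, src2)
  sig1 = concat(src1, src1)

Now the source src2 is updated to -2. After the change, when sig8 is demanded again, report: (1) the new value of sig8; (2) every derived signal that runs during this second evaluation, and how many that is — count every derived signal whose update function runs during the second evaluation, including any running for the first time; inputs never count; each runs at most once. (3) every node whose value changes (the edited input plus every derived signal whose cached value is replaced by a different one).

First demand of the output computes:
  sig2 = max2(1, 1) = 1
  sig3 = neg(1) = -1
  sig6 = max2(1, -1) = 1
  sig7 = add(1, 1) = 2
  sig8 = min2(2, 1) = 1

After the edit, cleaning proceeds:
  sig2: a read changed (src2 1->-2; src2 1->-2) — executes, giving -2.
  sig3: a read changed (src2 1->-2) — executes, giving 2.
  sig6: a read changed (sig2 1->-2; sig3 -1->2) — executes, giving 2.
  sig7: a read changed (sig6 1->2; src2 1->-2) — executes, giving 0.
  sig8: a read changed (sig7 2->0; sig6 1->2) — executes, giving 0.

Demanding sig8 again yields 0.
5 derived signals run: sig2, sig3, sig6, sig7, sig8.
The nodes whose values change: src2, sig2, sig3, sig6, sig7, sig8.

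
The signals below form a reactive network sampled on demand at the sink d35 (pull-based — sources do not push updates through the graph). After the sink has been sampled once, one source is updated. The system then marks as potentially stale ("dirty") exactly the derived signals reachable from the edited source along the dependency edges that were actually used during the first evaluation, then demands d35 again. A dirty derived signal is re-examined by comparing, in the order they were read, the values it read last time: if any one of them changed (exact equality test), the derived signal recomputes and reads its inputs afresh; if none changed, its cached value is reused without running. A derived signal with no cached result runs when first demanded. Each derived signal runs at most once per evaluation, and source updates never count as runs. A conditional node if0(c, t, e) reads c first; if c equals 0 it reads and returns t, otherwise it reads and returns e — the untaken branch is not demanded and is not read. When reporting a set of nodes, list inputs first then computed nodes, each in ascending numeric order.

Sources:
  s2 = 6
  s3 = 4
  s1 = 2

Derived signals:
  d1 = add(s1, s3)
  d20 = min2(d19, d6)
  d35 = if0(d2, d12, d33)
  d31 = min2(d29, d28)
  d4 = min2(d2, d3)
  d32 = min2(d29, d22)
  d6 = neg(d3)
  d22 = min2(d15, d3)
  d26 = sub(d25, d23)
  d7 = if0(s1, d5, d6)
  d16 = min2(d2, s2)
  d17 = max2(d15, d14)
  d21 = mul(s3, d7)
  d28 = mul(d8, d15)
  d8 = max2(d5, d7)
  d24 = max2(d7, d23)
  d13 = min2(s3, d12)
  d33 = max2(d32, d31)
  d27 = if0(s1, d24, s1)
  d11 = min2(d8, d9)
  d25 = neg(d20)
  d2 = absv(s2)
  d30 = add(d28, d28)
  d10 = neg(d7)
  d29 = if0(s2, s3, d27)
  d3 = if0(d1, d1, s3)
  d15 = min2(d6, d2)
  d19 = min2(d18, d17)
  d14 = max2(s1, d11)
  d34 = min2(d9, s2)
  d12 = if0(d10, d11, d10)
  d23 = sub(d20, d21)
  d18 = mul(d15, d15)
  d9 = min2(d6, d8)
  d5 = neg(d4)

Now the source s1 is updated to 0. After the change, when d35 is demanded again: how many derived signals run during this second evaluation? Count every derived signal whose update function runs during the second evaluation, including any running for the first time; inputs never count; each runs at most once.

Run set: d1, d3, d7, d9, d11, d14, d17, d18, d19, d20, d21, d23, d24, d27, d29, d31, d32, d33, d35 (19 run).
The important point: the flipped condition pulls in fresh nodes; d9, d11, d14, d17, d18, d19, d20, d21, d23, d24 run for the first time.

Initial pass — values computed on the first demand:
  d1 = add(2, 4) = 6
  d2 = absv(6) = 6
  d3 = if0(d1=6 -> else branch s3) = 4
  d4 = min2(6, 4) = 4
  d5 = neg(4) = -4
  d6 = neg(4) = -4
  d7 = if0(s1=2 -> else branch d6) = -4
  d8 = max2(-4, -4) = -4
  d15 = min2(-4, 6) = -4
  d22 = min2(-4, 4) = -4
  d27 = if0(s1=2 -> else branch s1) = 2
  d28 = mul(-4, -4) = 16
  d29 = if0(s2=6 -> else branch d27) = 2
  d31 = min2(2, 16) = 2
  d32 = min2(2, -4) = -4
  d33 = max2(-4, 2) = 2
  d35 = if0(d2=6 -> else branch d33) = 2

Second demand — change propagation:
  d1: re-runs because s1 2->0; new result 4.
  d3: re-runs because d1 6->4; new result 4 (unchanged).
  d4: re-examined; everything it read last time is the same (d2 unchanged, d3 unchanged) — cache 4 kept, no run.
  d5: re-examined; everything it read last time is the same (d4 unchanged) — cache -4 kept, no run.
  d6: re-examined; everything it read last time is the same (d3 unchanged) — cache -4 kept, no run.
  d7: re-runs because s1 2->0; new result -4 (unchanged).
  d8: re-examined; everything it read last time is the same (d5 unchanged, d7 unchanged) — cache -4 kept, no run.
  d9: newly demanded (no cache) — executes and yields -4.
  d11: newly demanded (no cache) — executes and yields -4.
  d14: newly demanded (no cache) — executes and yields 0.
  d15: re-examined; everything it read last time is the same (d6 unchanged, d2 unchanged) — cache -4 kept, no run.
  d17: newly demanded (no cache) — executes and yields 0.
  d18: newly demanded (no cache) — executes and yields 16.
  d19: newly demanded (no cache) — executes and yields 0.
  d20: newly demanded (no cache) — executes and yields -4.
  d21: newly demanded (no cache) — executes and yields -16.
  d22: re-examined; everything it read last time is the same (d15 unchanged, d3 unchanged) — cache -4 kept, no run.
  d23: newly demanded (no cache) — executes and yields 12.
  d24: newly demanded (no cache) — executes and yields 12.
  d27: re-runs because s1 2->0; s1 2->0; new result 12.
  d28: re-examined; everything it read last time is the same (d8 unchanged, d15 unchanged) — cache 16 kept, no run.
  d29: re-runs because d27 2->12; new result 12.
  d31: re-runs because d29 2->12; new result 12.
  d32: re-runs because d29 2->12; new result -4 (unchanged).
  d33: re-runs because d31 2->12; new result 12.
  d35: re-runs because d33 2->12; new result 12.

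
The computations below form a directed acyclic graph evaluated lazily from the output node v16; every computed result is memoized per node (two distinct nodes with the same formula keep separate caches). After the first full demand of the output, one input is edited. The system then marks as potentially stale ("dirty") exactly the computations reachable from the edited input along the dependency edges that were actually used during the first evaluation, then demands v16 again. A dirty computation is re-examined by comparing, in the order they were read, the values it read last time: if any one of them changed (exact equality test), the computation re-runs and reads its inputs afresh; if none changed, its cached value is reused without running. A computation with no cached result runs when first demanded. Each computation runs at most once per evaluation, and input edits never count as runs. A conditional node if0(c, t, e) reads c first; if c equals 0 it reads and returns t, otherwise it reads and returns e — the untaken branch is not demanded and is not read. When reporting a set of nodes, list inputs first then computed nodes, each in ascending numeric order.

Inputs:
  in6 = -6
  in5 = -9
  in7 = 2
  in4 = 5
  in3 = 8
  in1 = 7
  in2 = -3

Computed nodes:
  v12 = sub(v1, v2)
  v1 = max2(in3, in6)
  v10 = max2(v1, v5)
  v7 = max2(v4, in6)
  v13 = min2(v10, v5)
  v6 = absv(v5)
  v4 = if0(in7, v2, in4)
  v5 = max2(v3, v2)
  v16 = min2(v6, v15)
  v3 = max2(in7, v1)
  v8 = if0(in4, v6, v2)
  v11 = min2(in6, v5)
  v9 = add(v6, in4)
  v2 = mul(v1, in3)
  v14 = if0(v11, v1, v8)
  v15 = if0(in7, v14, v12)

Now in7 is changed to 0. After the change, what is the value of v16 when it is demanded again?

Demanding v16 again yields 64.
Note the branch switch — v8, v11, v14 had no cache and run now for the first time.

First demand of the output computes:
  v1 = max2(8, -6) = 8
  v2 = mul(8, 8) = 64
  v3 = max2(2, 8) = 8
  v5 = max2(8, 64) = 64
  v6 = absv(64) = 64
  v12 = sub(8, 64) = -56
  v15 = if0(in7=2 -> else branch v12) = -56
  v16 = min2(64, -56) = -56

After the edit, cleaning proceeds:
  v3: a read changed (in7 2->0) — executes, giving 8 — identical to its old value.
  v5: dirty, but its reads are unchanged (v3 unchanged, v2 unchanged); cached 64 stands.
  v6: dirty, but its reads are unchanged (v5 unchanged); cached 64 stands.
  v8: had never run; runs now, result 64.
  v11: had never run; runs now, result -6.
  v14: had never run; runs now, result 64.
  v15: a read changed (in7 2->0) — executes, giving 64.
  v16: a read changed (v15 -56->64) — executes, giving 64.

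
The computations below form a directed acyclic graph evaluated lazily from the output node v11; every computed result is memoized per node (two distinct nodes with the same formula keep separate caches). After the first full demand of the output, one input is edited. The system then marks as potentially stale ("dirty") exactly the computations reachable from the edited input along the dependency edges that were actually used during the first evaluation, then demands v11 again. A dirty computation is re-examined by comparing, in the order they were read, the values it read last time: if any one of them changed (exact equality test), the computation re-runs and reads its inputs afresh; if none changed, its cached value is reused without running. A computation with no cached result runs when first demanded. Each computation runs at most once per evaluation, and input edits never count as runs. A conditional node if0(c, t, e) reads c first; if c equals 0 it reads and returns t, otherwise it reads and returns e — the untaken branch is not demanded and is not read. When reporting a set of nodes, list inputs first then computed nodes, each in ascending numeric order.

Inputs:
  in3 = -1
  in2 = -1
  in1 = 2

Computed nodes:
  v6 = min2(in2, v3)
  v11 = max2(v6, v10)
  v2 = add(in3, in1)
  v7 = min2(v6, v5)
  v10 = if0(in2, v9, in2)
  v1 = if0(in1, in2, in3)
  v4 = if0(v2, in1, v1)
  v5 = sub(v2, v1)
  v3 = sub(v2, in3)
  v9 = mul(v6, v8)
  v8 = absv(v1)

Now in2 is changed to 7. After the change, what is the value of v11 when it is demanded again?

Demanding v11 again yields 7.

First demand of the output computes:
  v2 = add(-1, 2) = 1
  v3 = sub(1, -1) = 2
  v6 = min2(-1, 2) = -1
  v10 = if0(in2=-1 -> else branch in2) = -1
  v11 = max2(-1, -1) = -1

After the edit, cleaning proceeds:
  v6: a read changed (in2 -1->7) — executes, giving 2.
  v10: a read changed (in2 -1->7; in2 -1->7) — executes, giving 7.
  v11: a read changed (v6 -1->2; v10 -1->7) — executes, giving 7.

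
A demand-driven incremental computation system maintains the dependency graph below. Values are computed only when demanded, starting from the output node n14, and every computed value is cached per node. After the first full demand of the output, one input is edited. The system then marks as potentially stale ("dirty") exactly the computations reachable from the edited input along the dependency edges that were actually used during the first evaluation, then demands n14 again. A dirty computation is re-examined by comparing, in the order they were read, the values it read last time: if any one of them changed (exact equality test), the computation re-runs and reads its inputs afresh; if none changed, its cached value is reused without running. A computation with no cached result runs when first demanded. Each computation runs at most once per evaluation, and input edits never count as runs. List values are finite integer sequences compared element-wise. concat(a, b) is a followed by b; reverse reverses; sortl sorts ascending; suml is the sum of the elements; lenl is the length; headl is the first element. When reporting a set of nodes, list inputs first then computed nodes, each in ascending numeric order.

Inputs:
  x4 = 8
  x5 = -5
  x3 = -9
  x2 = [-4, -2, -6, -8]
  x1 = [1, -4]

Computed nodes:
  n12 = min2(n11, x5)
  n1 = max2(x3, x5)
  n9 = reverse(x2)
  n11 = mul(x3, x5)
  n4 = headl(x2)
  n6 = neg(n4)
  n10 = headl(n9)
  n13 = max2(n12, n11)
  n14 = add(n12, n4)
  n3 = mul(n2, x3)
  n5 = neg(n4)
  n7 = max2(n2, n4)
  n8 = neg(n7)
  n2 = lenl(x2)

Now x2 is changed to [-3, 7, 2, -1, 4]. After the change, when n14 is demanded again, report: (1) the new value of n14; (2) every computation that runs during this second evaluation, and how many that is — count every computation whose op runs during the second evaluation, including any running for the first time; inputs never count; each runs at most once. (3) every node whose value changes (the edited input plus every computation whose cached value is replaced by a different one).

First evaluation (everything demanded from the output):
  n4 = headl([-4, -2, -6, -8]) = -4
  n11 = mul(-9, -5) = 45
  n12 = min2(45, -5) = -5
  n14 = add(-5, -4) = -9

Propagation after the edit:
  n4: runs — x2 [-4, -2, -6, -8]->[-3, 7, 2, -1, 4]; result -3.
  n14: runs — n4 -4->-3; result -8.

New value of n14: -8.
Computations that run: n4, n14 — 2 in total.
Values that change: x2, n4, n14.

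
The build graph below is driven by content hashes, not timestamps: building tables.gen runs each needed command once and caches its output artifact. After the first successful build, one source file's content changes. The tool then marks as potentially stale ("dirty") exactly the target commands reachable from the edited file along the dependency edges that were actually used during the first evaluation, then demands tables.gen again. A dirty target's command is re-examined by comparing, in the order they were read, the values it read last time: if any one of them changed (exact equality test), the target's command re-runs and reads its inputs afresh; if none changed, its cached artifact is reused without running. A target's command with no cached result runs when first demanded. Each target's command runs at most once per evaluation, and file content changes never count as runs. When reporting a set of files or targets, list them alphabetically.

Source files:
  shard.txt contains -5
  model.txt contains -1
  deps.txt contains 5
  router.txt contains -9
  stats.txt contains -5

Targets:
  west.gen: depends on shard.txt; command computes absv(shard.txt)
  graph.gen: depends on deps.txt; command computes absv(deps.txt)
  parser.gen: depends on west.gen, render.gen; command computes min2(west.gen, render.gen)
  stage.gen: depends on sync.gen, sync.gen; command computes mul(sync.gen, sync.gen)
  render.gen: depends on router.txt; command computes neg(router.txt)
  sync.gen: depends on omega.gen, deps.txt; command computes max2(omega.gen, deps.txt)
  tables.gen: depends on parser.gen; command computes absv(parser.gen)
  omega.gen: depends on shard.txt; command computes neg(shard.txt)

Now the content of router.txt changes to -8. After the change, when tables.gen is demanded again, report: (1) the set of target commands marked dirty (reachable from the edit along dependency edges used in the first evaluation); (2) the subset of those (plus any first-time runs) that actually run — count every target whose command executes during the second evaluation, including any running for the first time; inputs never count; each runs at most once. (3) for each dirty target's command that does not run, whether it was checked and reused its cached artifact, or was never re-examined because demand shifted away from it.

Dirty set: parser.gen, render.gen, tables.gen.
Run set: parser.gen, render.gen (2 run).
Re-examined without running (cache reused): tables.gen.
The important point: parser.gen recomputes to an identical value, and the output ends up unchanged.

Initial pass — values computed on the first demand:
  render.gen = neg(-9) = 9
  west.gen = absv(-5) = 5
  parser.gen = min2(5, 9) = 5
  tables.gen = absv(5) = 5

Second demand — change propagation:
  render.gen: re-runs because router.txt -9->-8; new result 8.
  parser.gen: re-runs because render.gen 9->8; new result 5 (unchanged).
  tables.gen: re-examined; everything it read last time is the same (parser.gen unchanged) — cache 5 kept, no run.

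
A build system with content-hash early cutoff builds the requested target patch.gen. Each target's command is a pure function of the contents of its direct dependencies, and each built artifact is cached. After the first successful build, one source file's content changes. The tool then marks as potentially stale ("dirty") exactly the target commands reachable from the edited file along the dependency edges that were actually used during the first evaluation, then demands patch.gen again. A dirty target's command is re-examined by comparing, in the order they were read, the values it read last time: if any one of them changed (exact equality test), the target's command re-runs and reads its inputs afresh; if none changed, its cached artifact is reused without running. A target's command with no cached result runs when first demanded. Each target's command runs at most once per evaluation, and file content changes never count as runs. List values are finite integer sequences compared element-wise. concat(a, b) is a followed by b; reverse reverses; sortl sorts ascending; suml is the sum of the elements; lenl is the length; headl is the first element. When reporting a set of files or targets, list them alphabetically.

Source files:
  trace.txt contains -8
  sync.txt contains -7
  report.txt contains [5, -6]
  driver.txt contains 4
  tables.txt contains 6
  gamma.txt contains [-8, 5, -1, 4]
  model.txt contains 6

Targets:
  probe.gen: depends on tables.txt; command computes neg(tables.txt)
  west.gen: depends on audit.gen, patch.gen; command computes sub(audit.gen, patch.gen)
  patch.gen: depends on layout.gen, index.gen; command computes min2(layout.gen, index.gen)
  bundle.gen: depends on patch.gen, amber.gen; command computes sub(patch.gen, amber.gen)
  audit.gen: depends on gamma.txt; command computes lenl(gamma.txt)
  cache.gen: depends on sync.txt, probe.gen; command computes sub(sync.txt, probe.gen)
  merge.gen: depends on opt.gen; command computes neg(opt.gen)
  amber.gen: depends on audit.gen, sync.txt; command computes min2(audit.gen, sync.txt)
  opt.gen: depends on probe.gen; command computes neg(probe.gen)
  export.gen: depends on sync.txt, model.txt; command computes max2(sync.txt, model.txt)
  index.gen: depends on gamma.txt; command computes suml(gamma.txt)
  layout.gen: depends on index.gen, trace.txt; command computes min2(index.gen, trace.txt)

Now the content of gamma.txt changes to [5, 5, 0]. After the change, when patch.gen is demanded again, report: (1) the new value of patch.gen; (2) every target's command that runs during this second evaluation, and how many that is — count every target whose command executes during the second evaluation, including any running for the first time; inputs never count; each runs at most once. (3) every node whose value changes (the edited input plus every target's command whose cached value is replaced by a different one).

New value of patch.gen: -8.
Target commands that run: index.gen, layout.gen, patch.gen — 3 in total.
Values that change: gamma.txt, index.gen.

First evaluation (everything demanded from the output):
  index.gen = suml([-8, 5, -1, 4]) = 0
  layout.gen = min2(0, -8) = -8
  patch.gen = min2(-8, 0) = -8

Propagation after the edit:
  index.gen: runs — gamma.txt [-8, 5, -1, 4]->[5, 5, 0]; result 10.
  layout.gen: runs — index.gen 0->10; result -8 (same value as before).
  patch.gen: runs — index.gen 0->10; result -8 (same value as before).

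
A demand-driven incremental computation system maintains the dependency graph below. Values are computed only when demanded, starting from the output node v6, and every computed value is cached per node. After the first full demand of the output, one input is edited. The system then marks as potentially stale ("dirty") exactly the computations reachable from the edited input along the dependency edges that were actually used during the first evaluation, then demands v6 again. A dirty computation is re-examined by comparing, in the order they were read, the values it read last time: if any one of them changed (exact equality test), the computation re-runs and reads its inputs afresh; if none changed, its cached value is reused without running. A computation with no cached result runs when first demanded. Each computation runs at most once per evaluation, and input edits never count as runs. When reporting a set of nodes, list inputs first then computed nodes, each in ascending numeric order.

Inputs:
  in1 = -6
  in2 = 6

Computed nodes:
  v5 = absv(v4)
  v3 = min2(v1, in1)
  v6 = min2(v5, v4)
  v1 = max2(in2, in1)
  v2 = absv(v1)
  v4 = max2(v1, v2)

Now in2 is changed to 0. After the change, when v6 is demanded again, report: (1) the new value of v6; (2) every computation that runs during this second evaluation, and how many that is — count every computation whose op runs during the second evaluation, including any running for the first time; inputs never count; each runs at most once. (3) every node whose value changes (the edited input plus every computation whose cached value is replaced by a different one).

New value of v6: 0.
Computations that run: v1, v2, v4, v5, v6 — 5 in total.
Values that change: in2, v1, v2, v4, v5, v6.

First evaluation (everything demanded from the output):
  v1 = max2(6, -6) = 6
  v2 = absv(6) = 6
  v4 = max2(6, 6) = 6
  v5 = absv(6) = 6
  v6 = min2(6, 6) = 6

Propagation after the edit:
  v1: runs — in2 6->0; result 0.
  v2: runs — v1 6->0; result 0.
  v4: runs — v1 6->0; v2 6->0; result 0.
  v5: runs — v4 6->0; result 0.
  v6: runs — v5 6->0; v4 6->0; result 0.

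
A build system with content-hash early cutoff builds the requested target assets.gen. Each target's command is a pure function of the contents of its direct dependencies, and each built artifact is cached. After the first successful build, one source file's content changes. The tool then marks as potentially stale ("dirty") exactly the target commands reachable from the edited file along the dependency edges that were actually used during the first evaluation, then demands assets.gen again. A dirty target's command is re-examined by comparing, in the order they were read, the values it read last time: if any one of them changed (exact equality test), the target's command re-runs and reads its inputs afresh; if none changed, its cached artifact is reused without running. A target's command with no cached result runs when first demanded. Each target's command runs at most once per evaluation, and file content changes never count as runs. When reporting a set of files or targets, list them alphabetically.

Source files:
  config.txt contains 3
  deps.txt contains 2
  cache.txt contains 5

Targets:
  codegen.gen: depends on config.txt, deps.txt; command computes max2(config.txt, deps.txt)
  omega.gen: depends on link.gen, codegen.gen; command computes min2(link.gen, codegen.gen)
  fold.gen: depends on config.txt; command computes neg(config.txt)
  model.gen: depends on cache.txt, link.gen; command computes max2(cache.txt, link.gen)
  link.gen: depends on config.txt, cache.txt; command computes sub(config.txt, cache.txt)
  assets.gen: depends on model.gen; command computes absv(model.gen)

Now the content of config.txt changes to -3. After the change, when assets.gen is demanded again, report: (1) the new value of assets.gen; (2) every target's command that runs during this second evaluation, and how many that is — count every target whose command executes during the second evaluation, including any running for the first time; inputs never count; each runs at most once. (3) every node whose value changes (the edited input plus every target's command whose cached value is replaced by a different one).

First evaluation (everything demanded from the output):
  link.gen = sub(3, 5) = -2
  model.gen = max2(5, -2) = 5
  assets.gen = absv(5) = 5

Propagation after the edit:
  link.gen: runs — config.txt 3->-3; result -8.
  model.gen: runs — link.gen -2->-8; result 5 (same value as before).
  assets.gen: checked — values it read are unchanged (model.gen unchanged); reused cached 5 without running.

Key observation: the change is absorbed at model.gen — it re-runs but produces the same value, and the output's value is unchanged.

New value of assets.gen: 5.
Target commands that run: link.gen, model.gen — 2 in total.
Values that change: config.txt, link.gen.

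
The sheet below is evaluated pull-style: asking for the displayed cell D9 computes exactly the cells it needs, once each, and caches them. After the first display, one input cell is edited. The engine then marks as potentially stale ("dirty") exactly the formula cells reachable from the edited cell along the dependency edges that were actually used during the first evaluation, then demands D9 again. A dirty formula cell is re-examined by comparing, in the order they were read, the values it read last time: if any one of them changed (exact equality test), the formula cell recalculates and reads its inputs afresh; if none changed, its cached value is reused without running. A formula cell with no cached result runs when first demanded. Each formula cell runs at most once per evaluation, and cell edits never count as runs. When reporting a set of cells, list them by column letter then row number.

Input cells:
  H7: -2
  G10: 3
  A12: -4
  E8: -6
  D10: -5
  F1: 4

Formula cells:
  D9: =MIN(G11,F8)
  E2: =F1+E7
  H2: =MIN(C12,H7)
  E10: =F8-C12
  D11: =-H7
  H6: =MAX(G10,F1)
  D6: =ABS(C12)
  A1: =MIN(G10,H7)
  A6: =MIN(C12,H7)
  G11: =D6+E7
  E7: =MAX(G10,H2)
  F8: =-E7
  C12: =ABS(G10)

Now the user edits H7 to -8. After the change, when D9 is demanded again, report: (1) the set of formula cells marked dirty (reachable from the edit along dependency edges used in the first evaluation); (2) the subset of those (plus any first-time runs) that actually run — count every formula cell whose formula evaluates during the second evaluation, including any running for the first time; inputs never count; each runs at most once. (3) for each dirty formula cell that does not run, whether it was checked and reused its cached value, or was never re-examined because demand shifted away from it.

First demand of the output computes:
  C12 = ABS(3) = 3
  D6 = ABS(3) = 3
  H2 = MIN(3, -2) = -2
  E7 = MAX(3, -2) = 3
  F8 = -(3) = -3
  G11 = 3 + 3 = 6
  D9 = MIN(6, -3) = -3

After the edit, cleaning proceeds:
  H2: a read changed (H7 -2->-8) — executes, giving -8.
  E7: a read changed (H2 -2->-8) — executes, giving 3 — identical to its old value.
  F8: dirty, but its reads are unchanged (E7 unchanged); cached -3 stands.
  G11: dirty, but its reads are unchanged (D6 unchanged, E7 unchanged); cached 6 stands.
  D9: dirty, but its reads are unchanged (G11 unchanged, F8 unchanged); cached -3 stands.

Note the absorption at E7: it re-runs yet its value is the same, leaving the output's value untouched.

The edit dirties: D9, E7, F8, G11, H2.
2 formula cells run: E7, H2.
Cache hits after checking: D9, F8, G11.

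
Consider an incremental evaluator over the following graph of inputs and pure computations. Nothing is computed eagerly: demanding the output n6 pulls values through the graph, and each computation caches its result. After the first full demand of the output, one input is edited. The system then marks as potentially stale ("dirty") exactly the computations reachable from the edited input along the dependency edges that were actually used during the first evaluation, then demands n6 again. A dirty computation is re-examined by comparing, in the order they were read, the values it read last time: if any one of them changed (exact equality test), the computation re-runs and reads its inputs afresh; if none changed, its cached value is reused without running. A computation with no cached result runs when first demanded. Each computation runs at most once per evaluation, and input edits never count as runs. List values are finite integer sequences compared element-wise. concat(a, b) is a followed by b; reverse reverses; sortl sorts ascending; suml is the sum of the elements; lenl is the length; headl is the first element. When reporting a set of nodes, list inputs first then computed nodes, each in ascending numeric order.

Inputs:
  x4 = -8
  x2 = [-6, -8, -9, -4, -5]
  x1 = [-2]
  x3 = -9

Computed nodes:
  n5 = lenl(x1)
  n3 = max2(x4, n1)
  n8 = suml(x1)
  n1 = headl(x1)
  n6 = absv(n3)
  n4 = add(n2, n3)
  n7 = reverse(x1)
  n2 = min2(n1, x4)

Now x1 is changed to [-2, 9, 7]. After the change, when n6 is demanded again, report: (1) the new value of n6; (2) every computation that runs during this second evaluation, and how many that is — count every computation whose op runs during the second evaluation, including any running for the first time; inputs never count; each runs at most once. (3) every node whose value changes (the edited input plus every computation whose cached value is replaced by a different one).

n6 now evaluates to 2.
Run set: n1 (1 run).
Changed values: x1.
The important point: n1 recomputes to an identical value, and the output ends up unchanged.

Initial pass — values computed on the first demand:
  n1 = headl([-2]) = -2
  n3 = max2(-8, -2) = -2
  n6 = absv(-2) = 2

Second demand — change propagation:
  n1: re-runs because x1 [-2]->[-2, 9, 7]; new result -2 (unchanged).
  n3: re-examined; everything it read last time is the same (x4 unchanged, n1 unchanged) — cache -2 kept, no run.
  n6: re-examined; everything it read last time is the same (n3 unchanged) — cache 2 kept, no run.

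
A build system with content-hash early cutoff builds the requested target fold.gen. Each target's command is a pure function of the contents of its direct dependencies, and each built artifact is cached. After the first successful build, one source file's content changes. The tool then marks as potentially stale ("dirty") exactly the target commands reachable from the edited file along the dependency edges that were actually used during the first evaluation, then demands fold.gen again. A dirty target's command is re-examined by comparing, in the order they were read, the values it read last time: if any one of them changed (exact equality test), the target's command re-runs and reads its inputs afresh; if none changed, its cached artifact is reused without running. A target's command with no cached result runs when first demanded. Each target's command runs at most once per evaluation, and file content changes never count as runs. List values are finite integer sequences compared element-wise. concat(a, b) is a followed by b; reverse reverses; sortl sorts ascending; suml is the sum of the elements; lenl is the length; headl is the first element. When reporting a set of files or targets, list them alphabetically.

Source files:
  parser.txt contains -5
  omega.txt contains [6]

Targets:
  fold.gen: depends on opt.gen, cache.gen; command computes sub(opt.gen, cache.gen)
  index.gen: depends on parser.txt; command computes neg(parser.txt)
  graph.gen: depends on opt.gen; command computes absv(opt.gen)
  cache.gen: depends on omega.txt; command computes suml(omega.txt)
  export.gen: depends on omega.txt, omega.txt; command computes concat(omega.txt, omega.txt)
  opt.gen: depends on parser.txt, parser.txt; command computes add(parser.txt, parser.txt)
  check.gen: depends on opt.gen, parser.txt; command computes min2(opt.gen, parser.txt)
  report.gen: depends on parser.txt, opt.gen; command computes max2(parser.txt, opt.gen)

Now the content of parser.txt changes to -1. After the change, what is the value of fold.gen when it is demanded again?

First evaluation (everything demanded from the output):
  cache.gen = suml([6]) = 6
  opt.gen = add(-5, -5) = -10
  fold.gen = sub(-10, 6) = -16

Propagation after the edit:
  opt.gen: runs — parser.txt -5->-1; parser.txt -5->-1; result -2.
  fold.gen: runs — opt.gen -10->-2; result -8.

New value of fold.gen: -8.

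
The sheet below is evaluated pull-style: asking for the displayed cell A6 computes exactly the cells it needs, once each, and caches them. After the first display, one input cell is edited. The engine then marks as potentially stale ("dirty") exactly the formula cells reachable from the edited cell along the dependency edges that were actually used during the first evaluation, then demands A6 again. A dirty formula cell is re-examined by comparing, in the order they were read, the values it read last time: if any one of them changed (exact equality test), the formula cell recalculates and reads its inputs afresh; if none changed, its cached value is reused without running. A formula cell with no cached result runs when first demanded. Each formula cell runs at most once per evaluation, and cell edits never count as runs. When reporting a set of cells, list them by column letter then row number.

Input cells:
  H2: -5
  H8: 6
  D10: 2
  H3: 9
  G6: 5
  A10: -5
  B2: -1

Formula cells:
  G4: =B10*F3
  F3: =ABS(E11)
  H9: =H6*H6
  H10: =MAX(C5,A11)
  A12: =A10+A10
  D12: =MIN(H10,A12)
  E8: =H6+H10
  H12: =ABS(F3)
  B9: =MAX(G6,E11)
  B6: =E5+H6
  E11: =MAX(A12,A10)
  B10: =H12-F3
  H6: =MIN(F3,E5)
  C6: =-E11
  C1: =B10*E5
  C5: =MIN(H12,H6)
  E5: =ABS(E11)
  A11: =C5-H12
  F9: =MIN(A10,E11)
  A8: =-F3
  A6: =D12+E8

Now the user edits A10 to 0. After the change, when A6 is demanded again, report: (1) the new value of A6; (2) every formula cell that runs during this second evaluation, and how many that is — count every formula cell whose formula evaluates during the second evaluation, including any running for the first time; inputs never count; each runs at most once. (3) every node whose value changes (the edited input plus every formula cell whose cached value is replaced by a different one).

First demand of the output computes:
  A12 = -5 + -5 = -10
  E11 = MAX(-10, -5) = -5
  E5 = ABS(-5) = 5
  F3 = ABS(-5) = 5
  H6 = MIN(5, 5) = 5
  H12 = ABS(5) = 5
  C5 = MIN(5, 5) = 5
  A11 = 5 - 5 = 0
  H10 = MAX(5, 0) = 5
  D12 = MIN(5, -10) = -10
  E8 = 5 + 5 = 10
  A6 = -10 + 10 = 0

After the edit, cleaning proceeds:
  A12: a read changed (A10 -5->0; A10 -5->0) — executes, giving 0.
  E11: a read changed (A12 -10->0; A10 -5->0) — executes, giving 0.
  E5: a read changed (E11 -5->0) — executes, giving 0.
  F3: a read changed (E11 -5->0) — executes, giving 0.
  H6: a read changed (F3 5->0; E5 5->0) — executes, giving 0.
  H12: a read changed (F3 5->0) — executes, giving 0.
  C5: a read changed (H12 5->0; H6 5->0) — executes, giving 0.
  A11: a read changed (C5 5->0; H12 5->0) — executes, giving 0 — identical to its old value.
  H10: a read changed (C5 5->0) — executes, giving 0.
  D12: a read changed (H10 5->0; A12 -10->0) — executes, giving 0.
  E8: a read changed (H6 5->0; H10 5->0) — executes, giving 0.
  A6: a read changed (D12 -10->0; E8 10->0) — executes, giving 0 — identical to its old value.

Demanding A6 again yields 0.
12 formula cells run: A6, A11, A12, C5, D12, E5, E8, E11, F3, H6, H10, H12.
The nodes whose values change: A10, A12, C5, D12, E5, E8, E11, F3, H6, H10, H12.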